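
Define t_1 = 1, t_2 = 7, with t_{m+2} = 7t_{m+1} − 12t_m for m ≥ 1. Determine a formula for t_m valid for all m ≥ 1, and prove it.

Claim: t_m = 4^m − 3^m.

Base cases: t_1 = 1 and 4^1 − 3^1 = 1; t_2 = 7 and 4^2 − 3^2 = 7.
Assume t_j = 4^j − 3^j for all 1 ≤ j ≤ r, where r ≥ 2.
Then t_{r+1} = 7t_r − 12t_{r−1} = 7·(4^r − 3^r) − 12·(4^{r−1} − 3^{r−1}) = (7·4 − 12)4^{r−1} − (7·3 − 12)3^{r−1} = 16·4^{r−1} − 9·3^{r−1} = 4^{r+1} − 3^{r+1}.
This completes the inductive step, so t_m = 4^m − 3^m for all m ≥ 1.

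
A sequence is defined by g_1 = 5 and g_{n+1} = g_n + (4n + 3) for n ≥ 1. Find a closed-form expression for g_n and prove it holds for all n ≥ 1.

Claim: g_n = 2n^2 + n + 2.

Base case: g_1 = 5, and 2·1^2 + 1 + 2 = 5.
Assume g_k = 2k^2 + k + 2.
Then g_{k+1} = g_k + (4k + 3) = (2k^2 + k + 2) + (4k + 3) = 2k^2 + 5k + 5,
and 2·(k+1)^2 + (k+1) + 2 = 2k^2 + 5k + 5.
By induction, g_n = 2n^2 + n + 2 for all n ≥ 1.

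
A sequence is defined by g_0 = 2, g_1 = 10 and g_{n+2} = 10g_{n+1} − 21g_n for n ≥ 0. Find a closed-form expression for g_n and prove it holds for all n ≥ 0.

Claim: g_n = 3^n + 7^n.

Base cases: g_0 = 2 and 3^0 + 7^0 = 2; g_1 = 10 and 3^1 + 7^1 = 10.
Assume g_j = 3^j + 7^j for all 0 ≤ j ≤ k, where k ≥ 1.
Then g_{k+1} = 10g_k − 21g_{k−1} = 10·(3^k + 7^k) − 21·(3^{k−1} + 7^{k−1}) = (10·3 − 21)3^{k−1} + (10·7 − 21)7^{k−1} = 9·3^{k−1} + 49·7^{k−1} = 3^{k+1} + 7^{k+1}.
Hence g_n = 3^n + 7^n for every n ≥ 0, by strong induction.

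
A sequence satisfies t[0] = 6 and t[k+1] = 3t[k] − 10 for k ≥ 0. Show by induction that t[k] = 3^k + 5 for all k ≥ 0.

Base case: t[0] = 6, and 3^0 + 5 = 1 + 5 = 6.
Assume t[m] = 3^m + 5 for some m ≥ 0.
Then t[m+1] = 3t[m] − 10 = 3·(3^m + 5) − 10 = 3^{m+1} + 15 − 10 = 3^{m+1} + 5.
This completes the inductive step, so t[k] = 3^k + 5 for all k ≥ 0.

t[k] = 3^k + 5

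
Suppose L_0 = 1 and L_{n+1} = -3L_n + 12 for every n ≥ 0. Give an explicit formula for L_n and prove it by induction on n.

Claim: L_n = -2·(-3)^n + 3.

Base case: L_0 = 1, and -2·(-3)^0 + 3 = -2 + 3 = 1.
Assume L_r = -2·(-3)^r + 3 for some r ≥ 0.
Then L_{r+1} = -3L_r + 12 = -3·(-2·(-3)^r + 3) + 12 = 6·(-3)^r − 9 + 12 = -2·(-3)^{r+1} + 3.
By induction, L_n = -2·(-3)^n + 3 for all n ≥ 0.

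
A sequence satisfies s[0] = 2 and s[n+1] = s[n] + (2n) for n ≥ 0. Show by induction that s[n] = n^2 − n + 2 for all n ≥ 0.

Base case: s[0] = 2, and 0^2 − 0 + 2 = 2.
Assume s[j] = j^2 − j + 2.
Then s[j+1] = s[j] + (2j) = (j^2 − j + 2) + (2j) = j^2 + j + 2,
and (j+1)^2 − (j+1) + 2 = j^2 + j + 2.
Hence s[n] = n^2 − n + 2 for every n ≥ 0, by induction.

s[n] = n^2 − n + 2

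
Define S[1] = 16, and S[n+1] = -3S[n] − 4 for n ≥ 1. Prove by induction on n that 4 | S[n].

Base case: S[1] = 16 = 4·4, so 4 | S[1].
Assume 4 | S[r], so S[r] = 4t for some integer t.
Then S[r+1] = -3S[r] − 4 = -3·(4t) − 4 = 4(-3t − 1), so 4 | S[r+1].
This completes the inductive step, so 4 | S[n] for all n ≥ 1.

4 | S[n]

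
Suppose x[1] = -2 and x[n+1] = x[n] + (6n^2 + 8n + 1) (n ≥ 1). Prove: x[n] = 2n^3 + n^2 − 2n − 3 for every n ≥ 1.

Base case: x[1] = -2, and 2·1^3 + 1^2 − 2·1 − 3 = -2.
Assume x[j] = 2j^3 + j^2 − 2j − 3.
Then x[j+1] = x[j] + (6j^2 + 8j + 1) = (2j^3 + j^2 − 2j − 3) + (6j^2 + 8j + 1) = 2j^3 + 7j^2 + 6j − 2,
and 2·(j+1)^3 + (j+1)^2 − 2·(j+1) − 3 = 2j^3 + 7j^2 + 6j − 2.
By induction, x[n] = 2n^3 + n^2 − 2n − 3 for all n ≥ 1.

x[n] = 2n^3 + n^2 − 2n − 3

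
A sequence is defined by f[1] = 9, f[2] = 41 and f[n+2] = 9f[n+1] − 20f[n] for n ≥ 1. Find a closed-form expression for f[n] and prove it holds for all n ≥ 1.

Claim: f[n] = 5^n + 4^n.

Base cases: f[1] = 9 and 5^1 + 4^1 = 9; f[2] = 41 and 5^2 + 4^2 = 41.
Assume f[i] = 5^i + 4^i for all 1 ≤ i ≤ j, where j ≥ 2.
Then f[j+1] = 9f[j] − 20f[j−1] = 9·(5^j + 4^j) − 20·(5^{j−1} + 4^{j−1}) = (9·5 − 20)5^{j−1} + (9·4 − 20)4^{j−1} = 25·5^{j−1} + 16·4^{j−1} = 5^{j+1} + 4^{j+1}.
So the formula holds for j+1, and by strong induction f[n] = 5^n + 4^n for all n ≥ 1.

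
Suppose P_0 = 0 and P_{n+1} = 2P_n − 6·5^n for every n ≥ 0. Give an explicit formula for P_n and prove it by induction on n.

Claim: P_n = 2·2^n − 2·5^n.

Base case: P_0 = 0, and 2·2^0 − 2·5^0 = 2 − 2 = 0.
Assume P_k = 2·2^k − 2·5^k for some k ≥ 0.
Then P_{k+1} = 2P_k − 6·5^k = 2·(2·2^k − 2·5^k) − 6·5^k = 2·2^{k+1} − 4·5^k − 6·5^k = 2·2^{k+1} − 10·5^k = 2·2^{k+1} − 2·5^{k+1}.
This completes the inductive step, so P_n = 2·2^n − 2·5^n for all n ≥ 0.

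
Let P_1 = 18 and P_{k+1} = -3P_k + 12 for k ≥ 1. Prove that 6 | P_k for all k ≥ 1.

Base case: P_1 = 18 = 6·3, so 6 | P_1.
Assume 6 | P_r, so P_r = 6t for some integer t.
Then P_{r+1} = -3P_r + 12 = -3·(6t) + 12 = 6(-3t + 2), so 6 | P_{r+1}.
By induction, 6 | P_k for all k ≥ 1.

6 | P_k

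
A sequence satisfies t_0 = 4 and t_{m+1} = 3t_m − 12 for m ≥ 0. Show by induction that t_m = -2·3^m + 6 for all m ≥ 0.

Base case: t_0 = 4, and -2·3^0 + 6 = -2 + 6 = 4.
Assume t_k = -2·3^k + 6 for some k ≥ 0.
Then t_{k+1} = 3t_k − 12 = 3·(-2·3^k + 6) − 12 = -6·3^k + 18 − 12 = -2·3^{k+1} + 6.
This completes the inductive step, so t_m = -2·3^m + 6 for all m ≥ 0.

t_m = -2·3^m + 6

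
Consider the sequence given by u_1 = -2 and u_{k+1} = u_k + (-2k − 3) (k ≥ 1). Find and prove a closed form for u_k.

Claim: u_k = -k^2 − 2k + 1.

Base case: u_1 = -2, and -1^2 − 2·1 + 1 = -2.
Assume u_j = -j^2 − 2j + 1.
Then u_{j+1} = u_j + (-2j − 3) = (-j^2 − 2j + 1) + (-2j − 3) = -j^2 − 4j − 2,
and -(j+1)^2 − 2·(j+1) + 1 = -j^2 − 4j − 2.
Hence u_k = -k^2 − 2k + 1 for every k ≥ 1, by induction.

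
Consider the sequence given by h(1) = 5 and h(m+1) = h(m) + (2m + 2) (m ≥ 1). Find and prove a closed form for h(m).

Claim: h(m) = m^2 + m + 3.

Base case: h(1) = 5, and 1^2 + 1 + 3 = 5.
Assume h(r) = r^2 + r + 3.
Then h(r+1) = h(r) + (2r + 2) = (r^2 + r + 3) + (2r + 2) = r^2 + 3r + 5,
and (r+1)^2 + (r+1) + 3 = r^2 + 3r + 5.
This completes the inductive step, so h(m) = m^2 + m + 3 for all m ≥ 1.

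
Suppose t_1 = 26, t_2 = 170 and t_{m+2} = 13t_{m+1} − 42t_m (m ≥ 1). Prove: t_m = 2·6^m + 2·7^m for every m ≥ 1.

Base cases: t_1 = 26 and 2·6^1 + 2·7^1 = 26; t_2 = 170 and 2·6^2 + 2·7^2 = 170.
Assume t_j = 2·6^j + 2·7^j for all 1 ≤ j ≤ k, where k ≥ 2.
Then t_{k+1} = 13t_k − 42t_{k−1} = 13·(2·6^k + 2·7^k) − 42·(2·6^{k−1} + 2·7^{k−1}) = 2·(13·6 − 42)6^{k−1} + 2·(13·7 − 42)7^{k−1} = 72·6^{k−1} + 98·7^{k−1} = 2·6^{k+1} + 2·7^{k+1}.
By strong induction, t_m = 2·6^m + 2·7^m for all m ≥ 1.

t_m = 2·6^m + 2·7^m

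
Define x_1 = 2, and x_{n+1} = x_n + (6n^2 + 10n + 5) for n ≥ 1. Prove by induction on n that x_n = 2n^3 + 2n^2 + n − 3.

Base case: x_1 = 2, and 2·1^3 + 2·1^2 + 1 − 3 = 2.
Assume x_j = 2j^3 + 2j^2 + j − 3.
Then x_{j+1} = x_j + (6j^2 + 10j + 5) = (2j^3 + 2j^2 + j − 3) + (6j^2 + 10j + 5) = 2j^3 + 8j^2 + 11j + 2,
and 2·(j+1)^3 + 2·(j+1)^2 + (j+1) − 3 = 2j^3 + 8j^2 + 11j + 2.
This completes the inductive step, so x_n = 2n^3 + 2n^2 + n − 3 for all n ≥ 1.

x_n = 2n^3 + 2n^2 + n − 3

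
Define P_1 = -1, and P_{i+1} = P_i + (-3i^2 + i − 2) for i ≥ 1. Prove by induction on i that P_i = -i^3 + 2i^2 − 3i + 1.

Base case: P_1 = -1, and -1^3 + 2·1^2 − 3·1 + 1 = -1.
Assume P_m = -m^3 + 2m^2 − 3m + 1.
Then P_{m+1} = P_m + (-3m^2 + m − 2) = (-m^3 + 2m^2 − 3m + 1) + (-3m^2 + m − 2) = -m^3 − m^2 − 2m − 1,
and -(m+1)^3 + 2·(m+1)^2 − 3·(m+1) + 1 = -m^3 − m^2 − 2m − 1.
This completes the inductive step, so P_i = -i^3 + 2i^2 − 3i + 1 for all i ≥ 1.

P_i = -i^3 + 2i^2 − 3i + 1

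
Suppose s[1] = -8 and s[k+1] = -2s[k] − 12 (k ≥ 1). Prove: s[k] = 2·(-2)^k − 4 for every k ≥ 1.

Base case: s[1] = -8, and 2·(-2)^1 − 4 = -4 − 4 = -8.
Assume s[r] = 2·(-2)^r − 4 for some r ≥ 1.
Then s[r+1] = -2s[r] − 12 = -2·(2·(-2)^r − 4) − 12 = -4·(-2)^r + 8 − 12 = 2·(-2)^{r+1} − 4.
By induction, s[k] = 2·(-2)^k − 4 for all k ≥ 1.

s[k] = 2·(-2)^k − 4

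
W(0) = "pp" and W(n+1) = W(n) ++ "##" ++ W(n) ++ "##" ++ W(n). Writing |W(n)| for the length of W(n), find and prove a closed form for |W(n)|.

Claim: |W(n)| = 4·3^n − 2.

Base case: |W(0)| = 2, and 4·3^0 − 2 = 2.
Assume |W(m)| = 4·3^m − 2.
Then |W(m+1)| = 3|W(m)| + 4 = 3(4·3^m − 2) + 4 = 4·3^{m+1} − 6 + 4 = 4·3^{m+1} − 2.
This completes the inductive step, so |W(n)| = 4·3^n − 2 for all n ≥ 0.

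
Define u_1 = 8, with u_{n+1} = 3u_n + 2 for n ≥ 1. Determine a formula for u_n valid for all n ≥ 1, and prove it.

Claim: u_n = 3^{n+1} − 1.

Base case: u_1 = 8, and 3^{1+1} − 1 = 9 − 1 = 8.
Assume u_r = 3^{r+1} − 1 for some r ≥ 1.
Then u_{r+1} = 3u_r + 2 = 3·(3^{r+1} − 1) + 2 = 3^{r+2} − 3 + 2 = 3^{r+2} − 1.
This completes the inductive step, so u_n = 3^{n+1} − 1 for all n ≥ 1.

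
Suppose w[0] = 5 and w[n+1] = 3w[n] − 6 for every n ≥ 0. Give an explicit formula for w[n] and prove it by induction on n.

Claim: w[n] = 2·3^n + 3.

Base case: w[0] = 5, and 2·3^0 + 3 = 2 + 3 = 5.
Assume w[r] = 2·3^r + 3 for some r ≥ 0.
Then w[r+1] = 3w[r] − 6 = 3·(2·3^r + 3) − 6 = 6·3^r + 9 − 6 = 2·3^{r+1} + 3.
Hence w[n] = 2·3^n + 3 for every n ≥ 0, by induction.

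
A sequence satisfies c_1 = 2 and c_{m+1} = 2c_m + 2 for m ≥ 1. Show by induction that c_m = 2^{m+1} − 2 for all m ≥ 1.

Base case: c_1 = 2, and 2^{1+1} − 2 = 4 − 2 = 2.
Assume c_r = 2^{r+1} − 2 for some r ≥ 1.
Then c_{r+1} = 2c_r + 2 = 2·(2^{r+1} − 2) + 2 = 2^{r+2} − 4 + 2 = 2^{r+2} − 2.
By induction, c_m = 2^{m+1} − 2 for all m ≥ 1.

c_m = 2^{m+1} − 2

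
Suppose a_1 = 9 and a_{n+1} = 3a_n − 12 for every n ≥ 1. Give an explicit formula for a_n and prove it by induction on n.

Claim: a_n = 3^n + 6.

Base case: a_1 = 9, and 3^1 + 6 = 3 + 6 = 9.
Assume a_m = 3^m + 6 for some m ≥ 1.
Then a_{m+1} = 3a_m − 12 = 3·(3^m + 6) − 12 = 3^{m+1} + 18 − 12 = 3^{m+1} + 6.
So the formula holds for m+1, and by induction a_n = 3^n + 6 for all n ≥ 1.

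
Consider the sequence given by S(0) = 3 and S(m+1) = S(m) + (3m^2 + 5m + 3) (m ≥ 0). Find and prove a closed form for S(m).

Claim: S(m) = m^3 + m^2 + m + 3.

Base case: S(0) = 3, and 0^3 + 0^2 + 0 + 3 = 3.
Assume S(r) = r^3 + r^2 + r + 3.
Then S(r+1) = S(r) + (3r^2 + 5r + 3) = (r^3 + r^2 + r + 3) + (3r^2 + 5r + 3) = r^3 + 4r^2 + 6r + 6,
and (r+1)^3 + (r+1)^2 + (r+1) + 3 = r^3 + 4r^2 + 6r + 6.
Hence S(m) = m^3 + m^2 + m + 3 for every m ≥ 0, by induction.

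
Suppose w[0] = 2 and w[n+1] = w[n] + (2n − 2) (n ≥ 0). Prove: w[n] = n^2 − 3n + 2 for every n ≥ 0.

Base case: w[0] = 2, and 0^2 − 3·0 + 2 = 2.
Assume w[j] = j^2 − 3j + 2.
Then w[j+1] = w[j] + (2j − 2) = (j^2 − 3j + 2) + (2j − 2) = j^2 − j,
and (j+1)^2 − 3·(j+1) + 2 = j^2 − j.
Hence w[n] = n^2 − 3n + 2 for every n ≥ 0, by induction.

w[n] = n^2 − 3n + 2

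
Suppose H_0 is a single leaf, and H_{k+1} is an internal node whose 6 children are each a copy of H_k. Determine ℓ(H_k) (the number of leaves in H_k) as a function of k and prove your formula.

Claim: ℓ(H_k) = 6^k.

Base case: ℓ(H_0) = 1, and 6^0 = 1.
Assume ℓ(H_j) = 6^j.
Then ℓ(H_{j+1}) = 6·ℓ(H_j) = 6·6^j = 6^{j+1}.
So the formula holds for j+1, and by induction ℓ(H_k) = 6^k for all k ≥ 0.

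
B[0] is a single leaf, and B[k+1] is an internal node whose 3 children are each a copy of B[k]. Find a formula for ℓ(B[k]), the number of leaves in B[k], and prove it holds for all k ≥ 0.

Claim: ℓ(B[k]) = 3^k.

Base case: ℓ(B[0]) = 1, and 3^0 = 1.
Assume ℓ(B[r]) = 3^r.
Then ℓ(B[r+1]) = 3·ℓ(B[r]) = 3·3^r = 3^{r+1}.
Hence ℓ(B[k]) = 3^k for every k ≥ 0, by induction.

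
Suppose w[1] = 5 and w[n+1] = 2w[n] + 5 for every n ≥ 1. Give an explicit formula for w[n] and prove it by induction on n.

Claim: w[n] = 5·2^n − 5.

Base case: w[1] = 5, and 5·2^1 − 5 = 10 − 5 = 5.
Assume w[r] = 5·2^r − 5 for some r ≥ 1.
Then w[r+1] = 2w[r] + 5 = 2·(5·2^r − 5) + 5 = 10·2^r − 10 + 5 = 5·2^{r+1} − 5.
By induction, w[n] = 5·2^n − 5 for all n ≥ 1.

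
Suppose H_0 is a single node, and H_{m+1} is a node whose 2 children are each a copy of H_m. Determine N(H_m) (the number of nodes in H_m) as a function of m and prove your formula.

Claim: N(H_m) = 2^{m+1} − 1.

Base case: N(H_0) = 1, and 2^{0+1} − 1 = 1.
Assume N(H_k) = 2^{k+1} − 1.
Then N(H_{k+1}) = 1 + 2N(H_k) = 1 + 2(2^{k+1} − 1) = 2^{k+2} − 2 + 1 = 2^{k+2} − 1.
Hence N(H_m) = 2^{m+1} − 1 for every m ≥ 0, by induction.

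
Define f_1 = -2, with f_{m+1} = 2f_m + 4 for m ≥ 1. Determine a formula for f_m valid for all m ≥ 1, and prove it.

Claim: f_m = 2^m − 4.

Base case: f_1 = -2, and 2^1 − 4 = 2 − 4 = -2.
Assume f_j = 2^j − 4 for some j ≥ 1.
Then f_{j+1} = 2f_j + 4 = 2·(2^j − 4) + 4 = 2^{j+1} − 8 + 4 = 2^{j+1} − 4.
This completes the inductive step, so f_m = 2^m − 4 for all m ≥ 1.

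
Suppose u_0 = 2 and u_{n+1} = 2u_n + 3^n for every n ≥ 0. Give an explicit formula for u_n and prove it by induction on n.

Claim: u_n = 2^n + 3^n.

Base case: u_0 = 2, and 2^0 + 3^0 = 1 + 1 = 2.
Assume u_k = 2^k + 3^k for some k ≥ 0.
Then u_{k+1} = 2u_k + 3^k = 2·(2^k + 3^k) + 3^k = 2^{k+1} + 2·3^k + 3^k = 2^{k+1} + 3·3^k = 2^{k+1} + 3^{k+1}.
So the formula holds for k+1, and by induction u_n = 2^n + 3^n for all n ≥ 0.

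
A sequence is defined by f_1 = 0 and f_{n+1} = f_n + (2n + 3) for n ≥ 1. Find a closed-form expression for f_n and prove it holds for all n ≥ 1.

Claim: f_n = n^2 + 2n − 3.

Base case: f_1 = 0, and 1^2 + 2·1 − 3 = 0.
Assume f_r = r^2 + 2r − 3.
Then f_{r+1} = f_r + (2r + 3) = (r^2 + 2r − 3) + (2r + 3) = r^2 + 4r,
and (r+1)^2 + 2·(r+1) − 3 = r^2 + 4r.
By induction, f_n = n^2 + 2n − 3 for all n ≥ 1.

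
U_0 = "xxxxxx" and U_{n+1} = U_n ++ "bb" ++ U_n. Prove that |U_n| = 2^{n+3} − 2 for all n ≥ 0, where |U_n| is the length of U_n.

Base case: |U_0| = 6, and 2^{0+3} − 2 = 6.
Assume |U_j| = 2^{j+3} − 2.
Then |U_{j+1}| = |U_j| + 2 + |U_j| = 2|U_j| + 2 = 2(2^{j+3} − 2) + 2 = 2^{j+1+3} − 4 + 2 = 2^{j+1+3} − 2.
Hence |U_n| = 2^{n+3} − 2 for every n ≥ 0, by induction.

|U_n| = 2^{n+3} − 2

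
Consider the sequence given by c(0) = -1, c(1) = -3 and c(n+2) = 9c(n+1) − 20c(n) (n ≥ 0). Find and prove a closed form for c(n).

Claim: c(n) = 5^n − 2·4^n.

Base cases: c(0) = -1 and 5^0 − 2·4^0 = -1; c(1) = -3 and 5^1 − 2·4^1 = -3.
Assume c(j) = 5^j − 2·4^j for all 0 ≤ j ≤ k, where k ≥ 1.
Then c(k+1) = 9c(k) − 20c(k−1) = 9·(5^k − 2·4^k) − 20·(5^{k−1} − 2·4^{k−1}) = (9·5 − 20)5^{k−1} − 2·(9·4 − 20)4^{k−1} = 25·5^{k−1} − 32·4^{k−1} = 5^{k+1} − 2·4^{k+1}.
This completes the inductive step, so c(n) = 5^n − 2·4^n for all n ≥ 0.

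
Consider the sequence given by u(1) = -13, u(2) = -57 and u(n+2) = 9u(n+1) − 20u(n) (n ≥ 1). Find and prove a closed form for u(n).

Claim: u(n) = -5^n − 2·4^n.

Base cases: u(1) = -13 and -5^1 − 2·4^1 = -13; u(2) = -57 and -5^2 − 2·4^2 = -57.
Assume u(i) = -5^i − 2·4^i for all 1 ≤ i ≤ j, where j ≥ 2.
Then u(j+1) = 9u(j) − 20u(j−1) = 9·(-5^j − 2·4^j) − 20·(-5^{j−1} − 2·4^{j−1}) = -(9·5 − 20)5^{j−1} − 2·(9·4 − 20)4^{j−1} = -25·5^{j−1} − 32·4^{j−1} = -5^{j+1} − 2·4^{j+1}.
Hence u(n) = -5^n − 2·4^n for every n ≥ 1, by strong induction.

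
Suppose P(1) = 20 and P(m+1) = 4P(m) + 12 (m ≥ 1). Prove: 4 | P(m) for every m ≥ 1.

Base case: P(1) = 20 = 4·5, so 4 | P(1).
Assume 4 | P(r), so P(r) = 4t for some integer t.
Then P(r+1) = 4P(r) + 12 = 4·(4t) + 12 = 4(4t + 3), so 4 | P(r+1).
By induction, 4 | P(m) for all m ≥ 1.

4 | P(m)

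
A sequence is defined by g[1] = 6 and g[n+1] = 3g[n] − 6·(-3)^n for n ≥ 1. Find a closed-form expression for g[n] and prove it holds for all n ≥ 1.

Claim: g[n] = 3·3^n + (-3)^n.

Base case: g[1] = 6, and 3·3^1 + (-3)^1 = 9 − 3 = 6.
Assume g[r] = 3·3^r + (-3)^r for some r ≥ 1.
Then g[r+1] = 3g[r] − 6·(-3)^r = 3·(3·3^r + (-3)^r) − 6·(-3)^r = 3·3^{r+1} + 3·(-3)^r − 6·(-3)^r = 3·3^{r+1} − 3·(-3)^r = 3·3^{r+1} + (-3)^{r+1}.
By induction, g[n] = 3·3^n + (-3)^n for all n ≥ 1.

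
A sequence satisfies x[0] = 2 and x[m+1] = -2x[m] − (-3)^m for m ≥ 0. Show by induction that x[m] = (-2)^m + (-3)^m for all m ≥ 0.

Base case: x[0] = 2, and (-2)^0 + (-3)^0 = 1 + 1 = 2.
Assume x[j] = (-2)^j + (-3)^j for some j ≥ 0.
Then x[j+1] = -2x[j] − (-3)^j = -2·((-2)^j + (-3)^j) − (-3)^j = (-2)^{j+1} − 2·(-3)^j − (-3)^j = (-2)^{j+1} − 3·(-3)^j = (-2)^{j+1} + (-3)^{j+1}.
This completes the inductive step, so x[m] = (-2)^m + (-3)^m for all m ≥ 0.

x[m] = (-2)^m + (-3)^m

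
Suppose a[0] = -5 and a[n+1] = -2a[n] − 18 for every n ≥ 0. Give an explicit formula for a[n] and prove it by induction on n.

Claim: a[n] = (-2)^n − 6.

Base case: a[0] = -5, and (-2)^0 − 6 = 1 − 6 = -5.
Assume a[r] = (-2)^r − 6 for some r ≥ 0.
Then a[r+1] = -2a[r] − 18 = -2·((-2)^r − 6) − 18 = -2·(-2)^r + 12 − 18 = (-2)^{r+1} − 6.
This completes the inductive step, so a[n] = (-2)^n − 6 for all n ≥ 0.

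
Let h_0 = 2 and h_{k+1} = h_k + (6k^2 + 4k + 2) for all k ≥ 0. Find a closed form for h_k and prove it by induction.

Claim: h_k = 2k^3 − k^2 + k + 2.

Base case: h_0 = 2, and 2·0^3 − 0^2 + 0 + 2 = 2.
Assume h_j = 2j^3 − j^2 + j + 2.
Then h_{j+1} = h_j + (6j^2 + 4j + 2) = (2j^3 − j^2 + j + 2) + (6j^2 + 4j + 2) = 2j^3 + 5j^2 + 5j + 4,
and 2·(j+1)^3 − (j+1)^2 + (j+1) + 2 = 2j^3 + 5j^2 + 5j + 4.
This completes the inductive step, so h_k = 2k^3 − k^2 + k + 2 for all k ≥ 0.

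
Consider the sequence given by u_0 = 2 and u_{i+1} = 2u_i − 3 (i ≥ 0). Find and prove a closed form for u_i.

Claim: u_i = -2^i + 3.

Base case: u_0 = 2, and -2^0 + 3 = -1 + 3 = 2.
Assume u_m = -2^m + 3 for some m ≥ 0.
Then u_{m+1} = 2u_m − 3 = 2·(-2^m + 3) − 3 = -2^{m+1} + 6 − 3 = -2^{m+1} + 3.
So the formula holds for m+1, and by induction u_i = -2^i + 3 for all i ≥ 0.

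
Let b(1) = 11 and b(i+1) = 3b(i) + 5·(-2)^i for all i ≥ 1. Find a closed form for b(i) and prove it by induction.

Claim: b(i) = 3·3^i − (-2)^i.

Base case: b(1) = 11, and 3·3^1 − (-2)^1 = 9 + 2 = 11.
Assume b(r) = 3·3^r − (-2)^r for some r ≥ 1.
Then b(r+1) = 3b(r) + 5·(-2)^r = 3·(3·3^r − (-2)^r) + 5·(-2)^r = 3·3^{r+1} − 3·(-2)^r + 5·(-2)^r = 3·3^{r+1} + 2·(-2)^r = 3·3^{r+1} − (-2)^{r+1}.
Hence b(i) = 3·3^i − (-2)^i for every i ≥ 1, by induction.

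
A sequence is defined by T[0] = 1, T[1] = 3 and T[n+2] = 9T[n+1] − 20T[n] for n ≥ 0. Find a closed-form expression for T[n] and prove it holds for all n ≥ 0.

Claim: T[n] = 2·4^n − 5^n.

Base cases: T[0] = 1 and 2·4^0 − 5^0 = 1; T[1] = 3 and 2·4^1 − 5^1 = 3.
Assume T[j] = 2·4^j − 5^j for all 0 ≤ j ≤ r, where r ≥ 1.
Then T[r+1] = 9T[r] − 20T[r−1] = 9·(2·4^r − 5^r) − 20·(2·4^{r−1} − 5^{r−1}) = 2·(9·4 − 20)4^{r−1} − (9·5 − 20)5^{r−1} = 32·4^{r−1} − 25·5^{r−1} = 2·4^{r+1} − 5^{r+1}.
Hence T[n] = 2·4^n − 5^n for every n ≥ 0, by strong induction.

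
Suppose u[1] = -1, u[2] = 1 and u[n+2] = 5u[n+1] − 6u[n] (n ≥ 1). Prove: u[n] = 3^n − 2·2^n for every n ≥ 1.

Base cases: u[1] = -1 and 3^1 − 2·2^1 = -1; u[2] = 1 and 3^2 − 2·2^2 = 1.
Assume u[j] = 3^j − 2·2^j for all 1 ≤ j ≤ m, where m ≥ 2.
Then u[m+1] = 5u[m] − 6u[m−1] = 5·(3^m − 2·2^m) − 6·(3^{m−1} − 2·2^{m−1}) = (5·3 − 6)3^{m−1} − 2·(5·2 − 6)2^{m−1} = 9·3^{m−1} − 8·2^{m−1} = 3^{m+1} − 2·2^{m+1}.
By strong induction, u[n] = 3^n − 2·2^n for all n ≥ 1.

u[n] = 3^n − 2·2^n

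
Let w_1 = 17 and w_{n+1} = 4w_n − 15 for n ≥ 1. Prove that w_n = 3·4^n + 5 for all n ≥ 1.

Base case: w_1 = 17, and 3·4^1 + 5 = 12 + 5 = 17.
Assume w_m = 3·4^m + 5 for some m ≥ 1.
Then w_{m+1} = 4w_m − 15 = 4·(3·4^m + 5) − 15 = 12·4^m + 20 − 15 = 3·4^{m+1} + 5.
This completes the inductive step, so w_n = 3·4^n + 5 for all n ≥ 1.

w_n = 3·4^n + 5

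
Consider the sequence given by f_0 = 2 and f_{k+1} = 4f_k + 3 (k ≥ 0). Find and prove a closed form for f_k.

Claim: f_k = 3·4^k − 1.

Base case: f_0 = 2, and 3·4^0 − 1 = 3 − 1 = 2.
Assume f_r = 3·4^r − 1 for some r ≥ 0.
Then f_{r+1} = 4f_r + 3 = 4·(3·4^r − 1) + 3 = 12·4^r − 4 + 3 = 3·4^{r+1} − 1.
By induction, f_k = 3·4^k − 1 for all k ≥ 0.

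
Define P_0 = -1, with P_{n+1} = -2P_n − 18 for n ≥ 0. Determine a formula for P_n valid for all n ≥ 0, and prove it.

Claim: P_n = 5·(-2)^n − 6.

Base case: P_0 = -1, and 5·(-2)^0 − 6 = 5 − 6 = -1.
Assume P_r = 5·(-2)^r − 6 for some r ≥ 0.
Then P_{r+1} = -2P_r − 18 = -2·(5·(-2)^r − 6) − 18 = -10·(-2)^r + 12 − 18 = 5·(-2)^{r+1} − 6.
Hence P_n = 5·(-2)^n − 6 for every n ≥ 0, by induction.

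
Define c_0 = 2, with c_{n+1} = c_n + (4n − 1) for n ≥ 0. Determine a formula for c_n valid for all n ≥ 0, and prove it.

Claim: c_n = 2n^2 − 3n + 2.

Base case: c_0 = 2, and 2·0^2 − 3·0 + 2 = 2.
Assume c_j = 2j^2 − 3j + 2.
Then c_{j+1} = c_j + (4j − 1) = (2j^2 − 3j + 2) + (4j − 1) = 2j^2 + j + 1,
and 2·(j+1)^2 − 3·(j+1) + 2 = 2j^2 + j + 1.
Hence c_n = 2n^2 − 3n + 2 for every n ≥ 0, by induction.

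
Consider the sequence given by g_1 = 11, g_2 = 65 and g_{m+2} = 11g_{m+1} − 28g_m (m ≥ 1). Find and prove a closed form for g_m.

Claim: g_m = 7^m + 4^m.

Base cases: g_1 = 11 and 7^1 + 4^1 = 11; g_2 = 65 and 7^2 + 4^2 = 65.
Assume g_j = 7^j + 4^j for all 1 ≤ j ≤ k, where k ≥ 2.
Then g_{k+1} = 11g_k − 28g_{k−1} = 11·(7^k + 4^k) − 28·(7^{k−1} + 4^{k−1}) = (11·7 − 28)7^{k−1} + (11·4 − 28)4^{k−1} = 49·7^{k−1} + 16·4^{k−1} = 7^{k+1} + 4^{k+1}.
Hence g_m = 7^m + 4^m for every m ≥ 1, by strong induction.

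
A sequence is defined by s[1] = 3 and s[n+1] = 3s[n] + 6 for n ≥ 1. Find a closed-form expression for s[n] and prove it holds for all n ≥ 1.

Claim: s[n] = 2·3^n − 3.

Base case: s[1] = 3, and 2·3^1 − 3 = 6 − 3 = 3.
Assume s[m] = 2·3^m − 3 for some m ≥ 1.
Then s[m+1] = 3s[m] + 6 = 3·(2·3^m − 3) + 6 = 6·3^m − 9 + 6 = 2·3^{m+1} − 3.
By induction, s[n] = 2·3^n − 3 for all n ≥ 1.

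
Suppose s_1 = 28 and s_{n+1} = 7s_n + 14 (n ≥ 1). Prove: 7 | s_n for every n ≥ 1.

Base case: s_1 = 28 = 7·4, so 7 | s_1.
Assume 7 | s_r, so s_r = 7t for some integer t.
Then s_{r+1} = 7s_r + 14 = 7·(7t) + 14 = 7(7t + 2), so 7 | s_{r+1}.
By induction, 7 | s_n for all n ≥ 1.

7 | s_n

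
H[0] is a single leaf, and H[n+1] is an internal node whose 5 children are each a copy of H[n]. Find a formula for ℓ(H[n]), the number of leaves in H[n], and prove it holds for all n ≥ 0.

Claim: ℓ(H[n]) = 5^n.

Base case: ℓ(H[0]) = 1, and 5^0 = 1.
Assume ℓ(H[m]) = 5^m.
Then ℓ(H[m+1]) = 5·ℓ(H[m]) = 5·5^m = 5^{m+1}.
This completes the inductive step, so ℓ(H[n]) = 5^n for all n ≥ 0.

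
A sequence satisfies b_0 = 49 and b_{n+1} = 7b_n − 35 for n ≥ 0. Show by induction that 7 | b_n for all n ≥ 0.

Base case: b_0 = 49 = 7·7, so 7 | b_0.
Assume 7 | b_m, so b_m = 7t for some integer t.
Then b_{m+1} = 7b_m − 35 = 7·(7t) − 35 = 7(7t − 5), so 7 | b_{m+1}.
This completes the inductive step, so 7 | b_n for all n ≥ 0.

7 | b_n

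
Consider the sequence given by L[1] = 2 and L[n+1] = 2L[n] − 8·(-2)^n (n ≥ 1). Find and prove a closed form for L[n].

Claim: L[n] = 3·2^n + 2·(-2)^n.

Base case: L[1] = 2, and 3·2^1 + 2·(-2)^1 = 6 − 4 = 2.
Assume L[m] = 3·2^m + 2·(-2)^m for some m ≥ 1.
Then L[m+1] = 2L[m] − 8·(-2)^m = 2·(3·2^m + 2·(-2)^m) − 8·(-2)^m = 3·2^{m+1} + 4·(-2)^m − 8·(-2)^m = 3·2^{m+1} − 4·(-2)^m = 3·2^{m+1} + 2·(-2)^{m+1}.
By induction, L[n] = 3·2^n + 2·(-2)^n for all n ≥ 1.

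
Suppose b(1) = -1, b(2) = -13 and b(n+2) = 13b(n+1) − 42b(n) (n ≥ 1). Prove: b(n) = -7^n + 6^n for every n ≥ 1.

Base cases: b(1) = -1 and -7^1 + 6^1 = -1; b(2) = -13 and -7^2 + 6^2 = -13.
Assume b(j) = -7^j + 6^j for all 1 ≤ j ≤ k, where k ≥ 2.
Then b(k+1) = 13b(k) − 42b(k−1) = 13·(-7^k + 6^k) − 42·(-7^{k−1} + 6^{k−1}) = -(13·7 − 42)7^{k−1} + (13·6 − 42)6^{k−1} = -49·7^{k−1} + 36·6^{k−1} = -7^{k+1} + 6^{k+1}.
So the formula holds for k+1, and by strong induction b(n) = -7^n + 6^n for all n ≥ 1.

b(n) = -7^n + 6^n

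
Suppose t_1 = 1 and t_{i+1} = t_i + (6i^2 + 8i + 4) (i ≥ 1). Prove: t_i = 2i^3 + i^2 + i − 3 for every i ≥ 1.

Base case: t_1 = 1, and 2·1^3 + 1^2 + 1 − 3 = 1.
Assume t_j = 2j^3 + j^2 + j − 3.
Then t_{j+1} = t_j + (6j^2 + 8j + 4) = (2j^3 + j^2 + j − 3) + (6j^2 + 8j + 4) = 2j^3 + 7j^2 + 9j + 1,
and 2·(j+1)^3 + (j+1)^2 + (j+1) − 3 = 2j^3 + 7j^2 + 9j + 1.
Hence t_i = 2i^3 + i^2 + i − 3 for every i ≥ 1, by induction.

t_i = 2i^3 + i^2 + i − 3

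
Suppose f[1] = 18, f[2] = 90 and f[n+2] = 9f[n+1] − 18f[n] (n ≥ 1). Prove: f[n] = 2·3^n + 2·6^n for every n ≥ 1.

Base cases: f[1] = 18 and 2·3^1 + 2·6^1 = 18; f[2] = 90 and 2·3^2 + 2·6^2 = 90.
Assume f[j] = 2·3^j + 2·6^j for all 1 ≤ j ≤ m, where m ≥ 2.
Then f[m+1] = 9f[m] − 18f[m−1] = 9·(2·3^m + 2·6^m) − 18·(2·3^{m−1} + 2·6^{m−1}) = 2·(9·3 − 18)3^{m−1} + 2·(9·6 − 18)6^{m−1} = 18·3^{m−1} + 72·6^{m−1} = 2·3^{m+1} + 2·6^{m+1}.
By strong induction, f[n] = 2·3^n + 2·6^n for all n ≥ 1.

f[n] = 2·3^n + 2·6^n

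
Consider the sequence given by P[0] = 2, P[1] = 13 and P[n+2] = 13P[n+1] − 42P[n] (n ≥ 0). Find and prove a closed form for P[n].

Claim: P[n] = 7^n + 6^n.

Base cases: P[0] = 2 and 7^0 + 6^0 = 2; P[1] = 13 and 7^1 + 6^1 = 13.
Assume P[j] = 7^j + 6^j for all 0 ≤ j ≤ k, where k ≥ 1.
Then P[k+1] = 13P[k] − 42P[k−1] = 13·(7^k + 6^k) − 42·(7^{k−1} + 6^{k−1}) = (13·7 − 42)7^{k−1} + (13·6 − 42)6^{k−1} = 49·7^{k−1} + 36·6^{k−1} = 7^{k+1} + 6^{k+1}.
Hence P[n] = 7^n + 6^n for every n ≥ 0, by strong induction.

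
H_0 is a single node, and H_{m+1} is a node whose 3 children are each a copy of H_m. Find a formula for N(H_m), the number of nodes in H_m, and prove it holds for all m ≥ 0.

Claim: N(H_m) = (3^{m+1} − 1)/2.

Base case: N(H_0) = 1, and (3^{0+1} − 1)/2 = 1.
Assume N(H_r) = (3^{r+1} − 1)/2.
Then N(H_{r+1}) = 1 + 3N(H_r) = 1 + 3·(3^{r+1} − 1)/2 = 1 + (3^{r+2} − 3)/2 = (2 + 3^{r+2} − 3)/2 = (3^{r+2} − 1)/2.
Hence N(H_m) = (3^{m+1} − 1)/2 for every m ≥ 0, by induction.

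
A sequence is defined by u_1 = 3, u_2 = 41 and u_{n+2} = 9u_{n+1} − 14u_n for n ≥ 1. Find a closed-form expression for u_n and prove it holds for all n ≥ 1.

Claim: u_n = 7^n − 2·2^n.

Base cases: u_1 = 3 and 7^1 − 2·2^1 = 3; u_2 = 41 and 7^2 − 2·2^2 = 41.
Assume u_j = 7^j − 2·2^j for all 1 ≤ j ≤ r, where r ≥ 2.
Then u_{r+1} = 9u_r − 14u_{r−1} = 9·(7^r − 2·2^r) − 14·(7^{r−1} − 2·2^{r−1}) = (9·7 − 14)7^{r−1} − 2·(9·2 − 14)2^{r−1} = 49·7^{r−1} − 8·2^{r−1} = 7^{r+1} − 2·2^{r+1}.
This completes the inductive step, so u_n = 7^n − 2·2^n for all n ≥ 1.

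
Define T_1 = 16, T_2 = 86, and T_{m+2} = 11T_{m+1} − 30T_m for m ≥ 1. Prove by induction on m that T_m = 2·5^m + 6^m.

Base cases: T_1 = 16 and 2·5^1 + 6^1 = 16; T_2 = 86 and 2·5^2 + 6^2 = 86.
Assume T_i = 2·5^i + 6^i for all 1 ≤ i ≤ j, where j ≥ 2.
Then T_{j+1} = 11T_j − 30T_{j−1} = 11·(2·5^j + 6^j) − 30·(2·5^{j−1} + 6^{j−1}) = 2·(11·5 − 30)5^{j−1} + (11·6 − 30)6^{j−1} = 50·5^{j−1} + 36·6^{j−1} = 2·5^{j+1} + 6^{j+1}.
By strong induction, T_m = 2·5^m + 6^m for all m ≥ 1.

T_m = 2·5^m + 6^m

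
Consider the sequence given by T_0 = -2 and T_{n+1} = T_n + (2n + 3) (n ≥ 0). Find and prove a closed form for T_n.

Claim: T_n = n^2 + 2n − 2.

Base case: T_0 = -2, and 0^2 + 2·0 − 2 = -2.
Assume T_r = r^2 + 2r − 2.
Then T_{r+1} = T_r + (2r + 3) = (r^2 + 2r − 2) + (2r + 3) = r^2 + 4r + 1,
and (r+1)^2 + 2·(r+1) − 2 = r^2 + 4r + 1.
By induction, T_n = n^2 + 2n − 2 for all n ≥ 0.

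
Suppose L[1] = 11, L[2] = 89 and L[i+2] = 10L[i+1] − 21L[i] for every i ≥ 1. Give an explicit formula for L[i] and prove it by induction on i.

Claim: L[i] = 2·7^i − 3^i.

Base cases: L[1] = 11 and 2·7^1 − 3^1 = 11; L[2] = 89 and 2·7^2 − 3^2 = 89.
Assume L[j] = 2·7^j − 3^j for all 1 ≤ j ≤ m, where m ≥ 2.
Then L[m+1] = 10L[m] − 21L[m−1] = 10·(2·7^m − 3^m) − 21·(2·7^{m−1} − 3^{m−1}) = 2·(10·7 − 21)7^{m−1} − (10·3 − 21)3^{m−1} = 98·7^{m−1} − 9·3^{m−1} = 2·7^{m+1} − 3^{m+1}.
By strong induction, L[i] = 2·7^i − 3^i for all i ≥ 1.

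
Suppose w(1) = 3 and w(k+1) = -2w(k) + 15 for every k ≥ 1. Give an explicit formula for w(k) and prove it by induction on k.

Claim: w(k) = (-2)^k + 5.

Base case: w(1) = 3, and (-2)^1 + 5 = -2 + 5 = 3.
Assume w(r) = (-2)^r + 5 for some r ≥ 1.
Then w(r+1) = -2w(r) + 15 = -2·((-2)^r + 5) + 15 = -2·(-2)^r − 10 + 15 = (-2)^{r+1} + 5.
So the formula holds for r+1, and by induction w(k) = (-2)^k + 5 for all k ≥ 1.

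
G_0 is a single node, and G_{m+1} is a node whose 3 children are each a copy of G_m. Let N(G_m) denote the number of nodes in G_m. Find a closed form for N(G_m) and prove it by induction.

Claim: N(G_m) = (3^{m+1} − 1)/2.

Base case: N(G_0) = 1, and (3^{0+1} − 1)/2 = 1.
Assume N(G_j) = (3^{j+1} − 1)/2.
Then N(G_{j+1}) = 1 + 3N(G_j) = 1 + 3·(3^{j+1} − 1)/2 = 1 + (3^{j+2} − 3)/2 = (2 + 3^{j+2} − 3)/2 = (3^{j+2} − 1)/2.
So the formula holds for j+1, and by induction N(G_m) = (3^{m+1} − 1)/2 for all m ≥ 0.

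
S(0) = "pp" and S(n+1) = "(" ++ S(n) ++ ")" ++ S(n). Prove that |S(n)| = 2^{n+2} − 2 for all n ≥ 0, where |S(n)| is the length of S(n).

Base case: |S(0)| = 2, and 2^{0+2} − 2 = 2.
Assume |S(k)| = 2^{k+2} − 2.
Then |S(k+1)| = 1 + |S(k)| + 1 + |S(k)| = 2|S(k)| + 2 = 2(2^{k+2} − 2) + 2 = 2^{k+3} − 4 + 2 = 2^{k+3} − 2.
So the formula holds for k+1, and by induction |S(n)| = 2^{n+2} − 2 for all n ≥ 0.

|S(n)| = 2^{n+2} − 2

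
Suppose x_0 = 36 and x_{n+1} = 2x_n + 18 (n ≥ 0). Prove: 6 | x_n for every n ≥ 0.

Base case: x_0 = 36 = 6·6, so 6 | x_0.
Assume 6 | x_k, so x_k = 6t for some integer t.
Then x_{k+1} = 2x_k + 18 = 2·(6t) + 18 = 6(2t + 3), so 6 | x_{k+1}.
Hence 6 | x_n for every n ≥ 0, by induction.

6 | x_n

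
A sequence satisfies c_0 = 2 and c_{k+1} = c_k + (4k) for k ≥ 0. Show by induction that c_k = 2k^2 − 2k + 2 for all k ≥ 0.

Base case: c_0 = 2, and 2·0^2 − 2·0 + 2 = 2.
Assume c_r = 2r^2 − 2r + 2.
Then c_{r+1} = c_r + (4r) = (2r^2 − 2r + 2) + (4r) = 2r^2 + 2r + 2,
and 2·(r+1)^2 − 2·(r+1) + 2 = 2r^2 + 2r + 2.
This completes the inductive step, so c_k = 2k^2 − 2k + 2 for all k ≥ 0.

c_k = 2k^2 − 2k + 2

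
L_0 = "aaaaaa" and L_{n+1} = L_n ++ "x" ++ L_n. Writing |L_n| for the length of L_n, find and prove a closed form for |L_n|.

Claim: |L_n| = 7·2^n − 1.

Base case: |L_0| = 6, and 7·2^0 − 1 = 6.
Assume |L_r| = 7·2^r − 1.
Then |L_{r+1}| = |L_r| + 1 + |L_r| = 2|L_r| + 1 = 2(7·2^r − 1) + 1 = 7·2^{r+1} − 2 + 1 = 7·2^{r+1} − 1.
By induction, |L_n| = 7·2^n − 1 for all n ≥ 0.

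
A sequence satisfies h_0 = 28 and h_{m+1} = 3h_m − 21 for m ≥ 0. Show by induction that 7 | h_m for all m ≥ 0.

Base case: h_0 = 28 = 7·4, so 7 | h_0.
Assume 7 | h_k, so h_k = 7t for some integer t.
Then h_{k+1} = 3h_k − 21 = 3·(7t) − 21 = 7(3t − 3), so 7 | h_{k+1}.
Hence 7 | h_m for every m ≥ 0, by induction.

7 | h_m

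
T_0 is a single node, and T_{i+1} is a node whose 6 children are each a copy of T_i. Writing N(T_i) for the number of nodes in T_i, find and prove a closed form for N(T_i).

Claim: N(T_i) = (6^{i+1} − 1)/5.

Base case: N(T_0) = 1, and (6^{0+1} − 1)/5 = 1.
Assume N(T_m) = (6^{m+1} − 1)/5.
Then N(T_{m+1}) = 1 + 6N(T_m) = 1 + 6·(6^{m+1} − 1)/5 = 1 + (6^{m+2} − 6)/5 = (5 + 6^{m+2} − 6)/5 = (6^{m+2} − 1)/5.
This completes the inductive step, so N(T_i) = (6^{i+1} − 1)/5 for all i ≥ 0.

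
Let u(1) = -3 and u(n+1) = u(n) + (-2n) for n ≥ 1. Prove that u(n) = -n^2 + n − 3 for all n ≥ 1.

Base case: u(1) = -3, and -1^2 + 1 − 3 = -3.
Assume u(m) = -m^2 + m − 3.
Then u(m+1) = u(m) + (-2m) = (-m^2 + m − 3) + (-2m) = -m^2 − m − 3,
and -(m+1)^2 + (m+1) − 3 = -m^2 − m − 3.
This completes the inductive step, so u(n) = -n^2 + n − 3 for all n ≥ 1.

u(n) = -n^2 + n − 3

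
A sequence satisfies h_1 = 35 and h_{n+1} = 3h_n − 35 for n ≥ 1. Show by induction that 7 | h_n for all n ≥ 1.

Base case: h_1 = 35 = 7·5, so 7 | h_1.
Assume 7 | h_m, so h_m = 7t for some integer t.
Then h_{m+1} = 3h_m − 35 = 3·(7t) − 35 = 7(3t − 5), so 7 | h_{m+1}.
Hence 7 | h_n for every n ≥ 1, by induction.

7 | h_n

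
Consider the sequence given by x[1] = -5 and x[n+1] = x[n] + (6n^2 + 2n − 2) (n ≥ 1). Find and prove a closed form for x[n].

Claim: x[n] = 2n^3 − 2n^2 − 2n − 3.

Base case: x[1] = -5, and 2·1^3 − 2·1^2 − 2·1 − 3 = -5.
Assume x[k] = 2k^3 − 2k^2 − 2k − 3.
Then x[k+1] = x[k] + (6k^2 + 2k − 2) = (2k^3 − 2k^2 − 2k − 3) + (6k^2 + 2k − 2) = 2k^3 + 4k^2 − 5,
and 2·(k+1)^3 − 2·(k+1)^2 − 2·(k+1) − 3 = 2k^3 + 4k^2 − 5.
By induction, x[n] = 2n^3 − 2n^2 − 2n − 3 for all n ≥ 1.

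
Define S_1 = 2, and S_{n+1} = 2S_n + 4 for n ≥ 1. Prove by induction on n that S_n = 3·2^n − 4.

Base case: S_1 = 2, and 3·2^1 − 4 = 6 − 4 = 2.
Assume S_j = 3·2^j − 4 for some j ≥ 1.
Then S_{j+1} = 2S_j + 4 = 2·(3·2^j − 4) + 4 = 6·2^j − 8 + 4 = 3·2^{j+1} − 4.
So the formula holds for j+1, and by induction S_n = 3·2^n − 4 for all n ≥ 1.

S_n = 3·2^n − 4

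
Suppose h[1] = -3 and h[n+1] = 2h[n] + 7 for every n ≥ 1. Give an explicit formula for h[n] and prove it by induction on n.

Claim: h[n] = 2^{n+1} − 7.

Base case: h[1] = -3, and 2^{1+1} − 7 = 4 − 7 = -3.
Assume h[m] = 2^{m+1} − 7 for some m ≥ 1.
Then h[m+1] = 2h[m] + 7 = 2·(2^{m+1} − 7) + 7 = 2^{m+2} − 14 + 7 = 2^{m+2} − 7.
So the formula holds for m+1, and by induction h[n] = 2^{n+1} − 7 for all n ≥ 1.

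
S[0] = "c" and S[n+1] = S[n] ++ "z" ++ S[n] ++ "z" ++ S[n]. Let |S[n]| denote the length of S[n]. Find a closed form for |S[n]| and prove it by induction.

Claim: |S[n]| = 2·3^n − 1.

Base case: |S[0]| = 1, and 2·3^0 − 1 = 1.
Assume |S[r]| = 2·3^r − 1.
Then |S[r+1]| = 3|S[r]| + 2 = 3(2·3^r − 1) + 2 = 2·3^{r+1} − 3 + 2 = 2·3^{r+1} − 1.
By induction, |S[n]| = 2·3^n − 1 for all n ≥ 0.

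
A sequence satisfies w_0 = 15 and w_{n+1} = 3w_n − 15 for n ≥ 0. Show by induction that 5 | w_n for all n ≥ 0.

Base case: w_0 = 15 = 5·3, so 5 | w_0.
Assume 5 | w_k, so w_k = 5t for some integer t.
Then w_{k+1} = 3w_k − 15 = 3·(5t) − 15 = 5(3t − 3), so 5 | w_{k+1}.
By induction, 5 | w_n for all n ≥ 0.

5 | w_n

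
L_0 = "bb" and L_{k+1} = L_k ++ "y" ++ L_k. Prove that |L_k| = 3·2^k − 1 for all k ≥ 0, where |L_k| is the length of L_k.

Base case: |L_0| = 2, and 3·2^0 − 1 = 2.
Assume |L_m| = 3·2^m − 1.
Then |L_{m+1}| = |L_m| + 1 + |L_m| = 2|L_m| + 1 = 2(3·2^m − 1) + 1 = 3·2^{m+1} − 2 + 1 = 3·2^{m+1} − 1.
By induction, |L_k| = 3·2^k − 1 for all k ≥ 0.

|L_k| = 3·2^k − 1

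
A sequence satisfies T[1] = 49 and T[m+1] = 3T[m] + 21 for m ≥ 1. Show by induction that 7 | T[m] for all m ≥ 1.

Base case: T[1] = 49 = 7·7, so 7 | T[1].
Assume 7 | T[j], so T[j] = 7t for some integer t.
Then T[j+1] = 3T[j] + 21 = 3·(7t) + 21 = 7(3t + 3), so 7 | T[j+1].
This completes the inductive step, so 7 | T[m] for all m ≥ 1.

7 | T[m]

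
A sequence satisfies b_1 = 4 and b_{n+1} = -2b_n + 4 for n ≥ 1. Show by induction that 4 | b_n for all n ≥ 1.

Base case: b_1 = 4 = 4·1, so 4 | b_1.
Assume 4 | b_j, so b_j = 4t for some integer t.
Then b_{j+1} = -2b_j + 4 = -2·(4t) + 4 = 4(-2t + 1), so 4 | b_{j+1}.
So the property holds for j+1, and by induction 4 | b_n for all n ≥ 1.

4 | b_n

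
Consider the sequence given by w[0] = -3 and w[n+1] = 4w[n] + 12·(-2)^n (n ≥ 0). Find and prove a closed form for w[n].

Claim: w[n] = -4^n − 2·(-2)^n.

Base case: w[0] = -3, and -4^0 − 2·(-2)^0 = -1 − 2 = -3.
Assume w[j] = -4^j − 2·(-2)^j for some j ≥ 0.
Then w[j+1] = 4w[j] + 12·(-2)^j = 4·(-4^j − 2·(-2)^j) + 12·(-2)^j = -4^{j+1} − 8·(-2)^j + 12·(-2)^j = -4^{j+1} + 4·(-2)^j = -4^{j+1} − 2·(-2)^{j+1}.
This completes the inductive step, so w[n] = -4^n − 2·(-2)^n for all n ≥ 0.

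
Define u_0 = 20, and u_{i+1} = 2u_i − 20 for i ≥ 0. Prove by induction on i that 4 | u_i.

Base case: u_0 = 20 = 4·5, so 4 | u_0.
Assume 4 | u_j, so u_j = 4t for some integer t.
Then u_{j+1} = 2u_j − 20 = 2·(4t) − 20 = 4(2t − 5), so 4 | u_{j+1}.
By induction, 4 | u_i for all i ≥ 0.

4 | u_i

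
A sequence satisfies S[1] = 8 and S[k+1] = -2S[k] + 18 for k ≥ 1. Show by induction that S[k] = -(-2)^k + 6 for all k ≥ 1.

Base case: S[1] = 8, and -(-2)^1 + 6 = 2 + 6 = 8.
Assume S[r] = -(-2)^r + 6 for some r ≥ 1.
Then S[r+1] = -2S[r] + 18 = -2·(-(-2)^r + 6) + 18 = 2·(-2)^r − 12 + 18 = -(-2)^{r+1} + 6.
By induction, S[k] = -(-2)^k + 6 for all k ≥ 1.

S[k] = -(-2)^k + 6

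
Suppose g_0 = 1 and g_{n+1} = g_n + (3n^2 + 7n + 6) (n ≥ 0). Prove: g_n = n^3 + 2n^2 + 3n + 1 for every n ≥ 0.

Base case: g_0 = 1, and 0^3 + 2·0^2 + 3·0 + 1 = 1.
Assume g_j = j^3 + 2j^2 + 3j + 1.
Then g_{j+1} = g_j + (3j^2 + 7j + 6) = (j^3 + 2j^2 + 3j + 1) + (3j^2 + 7j + 6) = j^3 + 5j^2 + 10j + 7,
and (j+1)^3 + 2·(j+1)^2 + 3·(j+1) + 1 = j^3 + 5j^2 + 10j + 7.
Hence g_n = n^3 + 2n^2 + 3n + 1 for every n ≥ 0, by induction.

g_n = n^3 + 2n^2 + 3n + 1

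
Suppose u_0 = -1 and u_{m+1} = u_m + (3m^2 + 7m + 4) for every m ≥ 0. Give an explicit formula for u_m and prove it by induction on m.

Claim: u_m = m^3 + 2m^2 + m − 1.

Base case: u_0 = -1, and 0^3 + 2·0^2 + 0 − 1 = -1.
Assume u_k = k^3 + 2k^2 + k − 1.
Then u_{k+1} = u_k + (3k^2 + 7k + 4) = (k^3 + 2k^2 + k − 1) + (3k^2 + 7k + 4) = k^3 + 5k^2 + 8k + 3,
and (k+1)^3 + 2·(k+1)^2 + (k+1) − 1 = k^3 + 5k^2 + 8k + 3.
This completes the inductive step, so u_m = m^3 + 2m^2 + m − 1 for all m ≥ 0.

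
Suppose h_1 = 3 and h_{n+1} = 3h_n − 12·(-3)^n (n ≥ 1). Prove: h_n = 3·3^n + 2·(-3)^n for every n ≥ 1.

Base case: h_1 = 3, and 3·3^1 + 2·(-3)^1 = 9 − 6 = 3.
Assume h_k = 3·3^k + 2·(-3)^k for some k ≥ 1.
Then h_{k+1} = 3h_k − 12·(-3)^k = 3·(3·3^k + 2·(-3)^k) − 12·(-3)^k = 3·3^{k+1} + 6·(-3)^k − 12·(-3)^k = 3·3^{k+1} − 6·(-3)^k = 3·3^{k+1} + 2·(-3)^{k+1}.
So the formula holds for k+1, and by induction h_n = 3·3^n + 2·(-3)^n for all n ≥ 1.

h_n = 3·3^n + 2·(-3)^n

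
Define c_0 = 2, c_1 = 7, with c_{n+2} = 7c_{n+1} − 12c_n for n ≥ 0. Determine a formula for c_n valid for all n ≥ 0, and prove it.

Claim: c_n = 4^n + 3^n.

Base cases: c_0 = 2 and 4^0 + 3^0 = 2; c_1 = 7 and 4^1 + 3^1 = 7.
Assume c_j = 4^j + 3^j for all 0 ≤ j ≤ r, where r ≥ 1.
Then c_{r+1} = 7c_r − 12c_{r−1} = 7·(4^r + 3^r) − 12·(4^{r−1} + 3^{r−1}) = (7·4 − 12)4^{r−1} + (7·3 − 12)3^{r−1} = 16·4^{r−1} + 9·3^{r−1} = 4^{r+1} + 3^{r+1}.
So the formula holds for r+1, and by strong induction c_n = 4^n + 3^n for all n ≥ 0.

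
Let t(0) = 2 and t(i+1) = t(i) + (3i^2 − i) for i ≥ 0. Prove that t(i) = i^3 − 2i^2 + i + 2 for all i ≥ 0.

Base case: t(0) = 2, and 0^3 − 2·0^2 + 0 + 2 = 2.
Assume t(j) = j^3 − 2j^2 + j + 2.
Then t(j+1) = t(j) + (3j^2 − j) = (j^3 − 2j^2 + j + 2) + (3j^2 − j) = j^3 + j^2 + 2,
and (j+1)^3 − 2·(j+1)^2 + (j+1) + 2 = j^3 + j^2 + 2.
This completes the inductive step, so t(i) = i^3 − 2i^2 + i + 2 for all i ≥ 0.

t(i) = i^3 − 2i^2 + i + 2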